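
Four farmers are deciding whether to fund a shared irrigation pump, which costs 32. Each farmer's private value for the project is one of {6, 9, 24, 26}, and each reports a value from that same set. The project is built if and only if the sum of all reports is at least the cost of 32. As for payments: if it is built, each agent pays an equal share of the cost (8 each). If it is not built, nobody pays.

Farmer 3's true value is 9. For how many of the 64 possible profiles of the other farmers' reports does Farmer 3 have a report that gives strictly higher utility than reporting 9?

4

Others report (6, 6, 6): truth gives 0; report 24 gives 1 > 0. Violating.
Others report (6, 6, 9): truth gives 0; report 24 gives 1 > 0. Violating.
Others report (6, 9, 6): truth gives 0; report 24 gives 1 > 0. Violating.
Others report (9, 6, 6): truth gives 0; report 24 gives 1 > 0. Violating.
Others report (6, 6, 24): truth gives 1; no alternative beats it.
Others report (6, 6, 26): truth gives 1; no alternative beats it.
(Checking all 64 profiles: 4 have a profitable deviation, 60 do not.)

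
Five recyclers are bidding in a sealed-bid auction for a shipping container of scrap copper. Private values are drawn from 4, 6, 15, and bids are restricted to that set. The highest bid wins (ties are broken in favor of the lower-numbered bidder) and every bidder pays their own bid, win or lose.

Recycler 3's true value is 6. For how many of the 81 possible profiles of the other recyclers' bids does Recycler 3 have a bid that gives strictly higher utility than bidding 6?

77

Others bid (4, 4, 4, 15): truth gives -6; bid 4 gives -4 > -6. Violating.
Others bid (4, 4, 6, 15): truth gives -6; bid 4 gives -4 > -6. Violating.
Others bid (4, 4, 15, 4): truth gives -6; bid 4 gives -4 > -6. Violating.
Others bid (4, 4, 15, 6): truth gives -6; bid 4 gives -4 > -6. Violating.
Others bid (4, 4, 4, 4): truth gives 0; no alternative beats it.
Others bid (4, 4, 4, 6): truth gives 0; no alternative beats it.
(Checking all 81 profiles: 77 have a profitable deviation, 4 do not.)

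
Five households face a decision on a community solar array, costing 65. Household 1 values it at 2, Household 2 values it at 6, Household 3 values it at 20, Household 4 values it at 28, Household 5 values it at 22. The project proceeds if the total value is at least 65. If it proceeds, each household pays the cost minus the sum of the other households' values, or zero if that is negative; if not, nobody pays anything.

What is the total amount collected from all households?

31

Total value 78 ≥ cost 65, so it is built.
Household 1: others sum to 76; max(0, 65 - 76) = 0.
Household 2: others sum to 72; max(0, 65 - 72) = 0.
Household 3: others sum to 58; max(0, 65 - 58) = 7.
Household 4: others sum to 50; max(0, 65 - 50) = 15.
Household 5: others sum to 56; max(0, 65 - 56) = 9.
Total collected = 0 + 0 + 7 + 15 + 9 = 31.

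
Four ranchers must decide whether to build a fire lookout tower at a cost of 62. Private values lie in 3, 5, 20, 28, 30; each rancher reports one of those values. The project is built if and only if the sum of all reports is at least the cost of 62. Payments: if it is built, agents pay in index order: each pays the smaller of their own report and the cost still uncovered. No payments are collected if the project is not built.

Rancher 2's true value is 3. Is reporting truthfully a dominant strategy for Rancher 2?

Yes

Check each profile of the others' reports and compare truth against every alternative report.
Others report (3, 28, 28): truth gives 0, best alternative gives -2.
Others report (3, 28, 30): truth gives 0, best alternative gives -2.
Others report (3, 30, 28): truth gives 0, best alternative gives -2.
Others report (3, 30, 30): truth gives 0, best alternative gives -2.
Others report (5, 28, 28): truth gives 0, best alternative gives -2.
Others report (5, 28, 30): truth gives 0, best alternative gives -2.
(Remaining 119 profiles checked similarly; truth is weakly best in each.)
In every case the truthful report is at least as good as any alternative, so it is a dominant strategy.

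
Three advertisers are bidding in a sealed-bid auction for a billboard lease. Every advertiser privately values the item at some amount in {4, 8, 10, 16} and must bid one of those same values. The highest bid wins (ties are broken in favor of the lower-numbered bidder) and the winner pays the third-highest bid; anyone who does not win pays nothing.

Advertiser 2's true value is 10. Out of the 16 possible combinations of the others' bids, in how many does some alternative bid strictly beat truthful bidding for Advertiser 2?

4

Others bid (4, 16): truth gives 0; bid 16 gives 6 > 0. Violating.
Others bid (8, 16): truth gives 0; bid 16 gives 2 > 0. Violating.
Others bid (10, 4): truth gives 0; bid 16 gives 6 > 0. Violating.
Others bid (10, 8): truth gives 0; bid 16 gives 2 > 0. Violating.
Others bid (4, 4): truth gives 6; no alternative beats it.
Others bid (4, 8): truth gives 6; no alternative beats it.
(Checking all 16 profiles: 4 have a profitable deviation, 12 do not.)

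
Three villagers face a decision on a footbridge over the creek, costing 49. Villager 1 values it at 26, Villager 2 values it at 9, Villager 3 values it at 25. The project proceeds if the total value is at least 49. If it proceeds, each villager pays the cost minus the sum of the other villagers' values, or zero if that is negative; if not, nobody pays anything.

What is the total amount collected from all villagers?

29

Total value 60 ≥ cost 49, so it is built.
Villager 1: others sum to 34; max(0, 49 - 34) = 15.
Villager 2: others sum to 51; max(0, 49 - 51) = 0.
Villager 3: others sum to 35; max(0, 49 - 35) = 14.
Total collected = 15 + 0 + 14 = 29.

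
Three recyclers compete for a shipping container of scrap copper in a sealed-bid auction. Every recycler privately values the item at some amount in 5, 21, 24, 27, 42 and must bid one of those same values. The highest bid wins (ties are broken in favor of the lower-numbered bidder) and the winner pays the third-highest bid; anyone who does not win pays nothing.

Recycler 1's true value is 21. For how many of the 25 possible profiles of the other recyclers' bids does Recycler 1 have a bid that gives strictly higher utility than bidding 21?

Others bid (5, 24): truth gives 0; bid 24 gives 16 > 0. Violating.
Others bid (5, 27): truth gives 0; bid 27 gives 16 > 0. Violating.
Others bid (5, 42): truth gives 0; bid 42 gives 16 > 0. Violating.
Others bid (24, 5): truth gives 0; bid 24 gives 16 > 0. Violating.
Others bid (5, 5): truth gives 16; no alternative beats it.
Others bid (5, 21): truth gives 16; no alternative beats it.
(Checking all 25 profiles: 6 have a profitable deviation, 19 do not.)

6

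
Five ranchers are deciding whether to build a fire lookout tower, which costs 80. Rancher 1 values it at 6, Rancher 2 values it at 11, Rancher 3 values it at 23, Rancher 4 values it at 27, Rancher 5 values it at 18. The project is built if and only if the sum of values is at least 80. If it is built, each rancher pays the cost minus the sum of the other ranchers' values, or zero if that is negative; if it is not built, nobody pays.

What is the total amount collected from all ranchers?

60

Total value 85 ≥ cost 80, so it is built.
Rancher 1: others sum to 79; max(0, 80 - 79) = 1.
Rancher 2: others sum to 74; max(0, 80 - 74) = 6.
Rancher 3: others sum to 62; max(0, 80 - 62) = 18.
Rancher 4: others sum to 58; max(0, 80 - 58) = 22.
Rancher 5: others sum to 67; max(0, 80 - 67) = 13.
Total collected = 1 + 6 + 18 + 22 + 13 = 60.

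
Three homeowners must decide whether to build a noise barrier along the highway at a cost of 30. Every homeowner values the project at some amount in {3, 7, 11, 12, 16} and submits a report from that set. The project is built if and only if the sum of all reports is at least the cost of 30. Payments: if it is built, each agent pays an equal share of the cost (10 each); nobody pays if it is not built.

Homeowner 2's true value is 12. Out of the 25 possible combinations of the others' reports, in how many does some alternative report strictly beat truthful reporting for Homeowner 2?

5

Others report (3, 11): truth gives 0; report 16 gives 2 > 0. Violating.
Others report (3, 12): truth gives 0; report 16 gives 2 > 0. Violating.
Others report (7, 7): truth gives 0; report 16 gives 2 > 0. Violating.
Others report (11, 3): truth gives 0; report 16 gives 2 > 0. Violating.
Others report (3, 3): truth gives 0; no alternative beats it.
Others report (3, 7): truth gives 0; no alternative beats it.
(Checking all 25 profiles: 5 have a profitable deviation, 20 do not.)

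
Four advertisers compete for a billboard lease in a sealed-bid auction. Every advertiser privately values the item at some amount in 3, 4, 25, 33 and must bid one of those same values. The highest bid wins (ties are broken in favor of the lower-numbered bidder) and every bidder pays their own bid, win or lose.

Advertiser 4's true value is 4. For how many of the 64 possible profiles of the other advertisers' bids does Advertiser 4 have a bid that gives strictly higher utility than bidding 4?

Others bid (3, 3, 4): truth gives -4; bid 3 gives -3 > -4. Violating.
Others bid (3, 3, 25): truth gives -4; bid 3 gives -3 > -4. Violating.
Others bid (3, 3, 33): truth gives -4; bid 3 gives -3 > -4. Violating.
Others bid (3, 4, 3): truth gives -4; bid 3 gives -3 > -4. Violating.
Others bid (3, 3, 3): truth gives 0; no alternative beats it.
(Checking all 64 profiles: 63 have a profitable deviation, 1 does not.)

63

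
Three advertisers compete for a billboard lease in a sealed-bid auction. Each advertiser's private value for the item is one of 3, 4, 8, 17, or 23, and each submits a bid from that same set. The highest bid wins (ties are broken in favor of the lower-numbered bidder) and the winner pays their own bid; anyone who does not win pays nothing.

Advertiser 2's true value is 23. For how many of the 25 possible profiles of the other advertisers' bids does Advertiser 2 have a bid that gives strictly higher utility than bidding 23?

Others bid (3, 3): truth gives 0; bid 4 gives 19 > 0. Violating.
Others bid (3, 4): truth gives 0; bid 4 gives 19 > 0. Violating.
Others bid (3, 8): truth gives 0; bid 8 gives 15 > 0. Violating.
Others bid (3, 17): truth gives 0; bid 17 gives 6 > 0. Violating.
Others bid (3, 23): truth gives 0; no alternative beats it.
Others bid (4, 23): truth gives 0; no alternative beats it.
(Checking all 25 profiles: 12 have a profitable deviation, 13 do not.)

12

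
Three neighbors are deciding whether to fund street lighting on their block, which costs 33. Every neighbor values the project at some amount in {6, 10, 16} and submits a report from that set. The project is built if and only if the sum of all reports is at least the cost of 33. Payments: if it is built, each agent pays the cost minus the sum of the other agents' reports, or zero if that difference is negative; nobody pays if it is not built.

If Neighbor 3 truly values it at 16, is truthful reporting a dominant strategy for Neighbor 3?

Yes

Check each profile of the others' reports and compare truth against every alternative report.
Others report (6, 16): truth gives 5, best alternative gives 0.
Others report (16, 6): truth gives 5, best alternative gives 0.
Others report (10, 10): truth gives 3, best alternative gives 0.
Others report (16, 16): truth gives 15, best alternative gives 15.
Others report (10, 16): truth gives 9, best alternative gives 9.
Others report (16, 10): truth gives 9, best alternative gives 9.
(Remaining 3 profiles checked similarly; truth is weakly best in each.)
In every case the truthful report is at least as good as any alternative, so it is a dominant strategy.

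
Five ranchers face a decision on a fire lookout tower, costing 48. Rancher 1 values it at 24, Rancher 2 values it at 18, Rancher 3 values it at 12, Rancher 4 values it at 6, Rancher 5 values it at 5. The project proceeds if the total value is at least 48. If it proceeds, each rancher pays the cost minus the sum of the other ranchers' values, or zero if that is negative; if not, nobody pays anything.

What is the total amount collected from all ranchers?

8

Total value 65 ≥ cost 48, so it is built.
Rancher 1: others sum to 41; max(0, 48 - 41) = 7.
Rancher 2: others sum to 47; max(0, 48 - 47) = 1.
Rancher 3: others sum to 53; max(0, 48 - 53) = 0.
Rancher 4: others sum to 59; max(0, 48 - 59) = 0.
Rancher 5: others sum to 60; max(0, 48 - 60) = 0.
Total collected = 7 + 1 + 0 + 0 + 0 = 8.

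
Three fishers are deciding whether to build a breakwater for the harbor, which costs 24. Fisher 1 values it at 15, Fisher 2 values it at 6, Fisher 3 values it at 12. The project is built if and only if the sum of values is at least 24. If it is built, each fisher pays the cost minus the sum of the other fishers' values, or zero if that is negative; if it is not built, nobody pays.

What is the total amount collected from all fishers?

9

Total value 33 ≥ cost 24, so it is built.
Fisher 1: others sum to 18; max(0, 24 - 18) = 6.
Fisher 2: others sum to 27; max(0, 24 - 27) = 0.
Fisher 3: others sum to 21; max(0, 24 - 21) = 3.
Total collected = 6 + 0 + 3 = 9.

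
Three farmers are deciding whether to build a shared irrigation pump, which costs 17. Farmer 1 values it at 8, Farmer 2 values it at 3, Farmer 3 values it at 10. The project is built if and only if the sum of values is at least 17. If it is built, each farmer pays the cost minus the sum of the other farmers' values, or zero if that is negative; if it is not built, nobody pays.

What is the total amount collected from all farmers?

Total value 21 ≥ cost 17, so it is built.
Farmer 1: others sum to 13; max(0, 17 - 13) = 4.
Farmer 2: others sum to 18; max(0, 17 - 18) = 0.
Farmer 3: others sum to 11; max(0, 17 - 11) = 6.
Total collected = 4 + 0 + 6 = 10.

10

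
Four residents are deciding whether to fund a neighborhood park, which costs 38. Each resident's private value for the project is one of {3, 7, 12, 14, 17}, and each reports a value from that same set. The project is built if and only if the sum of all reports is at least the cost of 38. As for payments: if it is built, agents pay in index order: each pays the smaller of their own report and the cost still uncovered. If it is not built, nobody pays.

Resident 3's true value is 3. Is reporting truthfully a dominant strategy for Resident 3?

Yes

Check each profile of the others' reports and compare truth against every alternative report.
Others report (3, 12, 17): truth gives 0, best alternative gives -4.
Others report (3, 14, 14): truth gives 0, best alternative gives -4.
Others report (3, 14, 17): truth gives 0, best alternative gives -4.
Others report (3, 17, 12): truth gives 0, best alternative gives -4.
Others report (3, 17, 14): truth gives 0, best alternative gives -4.
Others report (3, 17, 17): truth gives 0, best alternative gives -4.
(Remaining 119 profiles checked similarly; truth is weakly best in each.)
In every case the truthful report is at least as good as any alternative, so it is a dominant strategy.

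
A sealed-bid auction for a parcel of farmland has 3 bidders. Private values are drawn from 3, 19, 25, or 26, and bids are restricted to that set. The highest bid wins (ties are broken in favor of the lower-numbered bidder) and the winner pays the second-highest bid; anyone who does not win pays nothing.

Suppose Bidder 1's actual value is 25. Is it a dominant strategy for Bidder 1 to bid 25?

Yes

Check each profile of the others' bids and compare truth against every alternative bid.
Others bid (3, 3): truth gives 22, best alternative gives 22.
Others bid (3, 19): truth gives 6, best alternative gives 6.
Others bid (19, 3): truth gives 6, best alternative gives 6.
Others bid (19, 19): truth gives 6, best alternative gives 6.
Others bid (3, 25): truth gives 0, best alternative gives 0.
Others bid (3, 26): truth gives 0, best alternative gives 0.
(Remaining 10 profiles checked similarly; truth is weakly best in each.)
In every case the truthful bid is at least as good as any alternative, so it is a dominant strategy.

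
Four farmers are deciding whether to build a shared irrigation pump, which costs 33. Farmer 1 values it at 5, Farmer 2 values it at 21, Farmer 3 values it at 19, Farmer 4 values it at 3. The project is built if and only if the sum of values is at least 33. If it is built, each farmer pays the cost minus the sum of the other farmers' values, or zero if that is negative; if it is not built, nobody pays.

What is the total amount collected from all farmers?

Total value 48 ≥ cost 33, so it is built.
Farmer 1: others sum to 43; max(0, 33 - 43) = 0.
Farmer 2: others sum to 27; max(0, 33 - 27) = 6.
Farmer 3: others sum to 29; max(0, 33 - 29) = 4.
Farmer 4: others sum to 45; max(0, 33 - 45) = 0.
Total collected = 0 + 6 + 4 + 0 = 10.

10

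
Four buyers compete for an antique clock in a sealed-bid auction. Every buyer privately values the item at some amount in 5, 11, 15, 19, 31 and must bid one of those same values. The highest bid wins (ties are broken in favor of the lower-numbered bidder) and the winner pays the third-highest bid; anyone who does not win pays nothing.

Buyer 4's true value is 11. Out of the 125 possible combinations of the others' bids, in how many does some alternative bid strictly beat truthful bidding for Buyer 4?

9

Others bid (5, 5, 11): truth gives 0; bid 15 gives 6 > 0. Violating.
Others bid (5, 5, 15): truth gives 0; bid 19 gives 6 > 0. Violating.
Others bid (5, 5, 19): truth gives 0; bid 31 gives 6 > 0. Violating.
Others bid (5, 11, 5): truth gives 0; bid 15 gives 6 > 0. Violating.
Others bid (5, 5, 5): truth gives 6; no alternative beats it.
Others bid (5, 5, 31): truth gives 0; no alternative beats it.
(Checking all 125 profiles: 9 have a profitable deviation, 116 do not.)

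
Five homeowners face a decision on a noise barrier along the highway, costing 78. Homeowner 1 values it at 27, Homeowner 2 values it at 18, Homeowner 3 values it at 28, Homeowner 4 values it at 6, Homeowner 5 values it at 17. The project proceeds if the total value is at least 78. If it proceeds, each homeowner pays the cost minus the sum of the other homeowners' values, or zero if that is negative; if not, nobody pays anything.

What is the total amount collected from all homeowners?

Total value 96 ≥ cost 78, so it is built.
Homeowner 1: others sum to 69; max(0, 78 - 69) = 9.
Homeowner 2: others sum to 78; max(0, 78 - 78) = 0.
Homeowner 3: others sum to 68; max(0, 78 - 68) = 10.
Homeowner 4: others sum to 90; max(0, 78 - 90) = 0.
Homeowner 5: others sum to 79; max(0, 78 - 79) = 0.
Total collected = 9 + 0 + 10 + 0 + 0 = 19.

19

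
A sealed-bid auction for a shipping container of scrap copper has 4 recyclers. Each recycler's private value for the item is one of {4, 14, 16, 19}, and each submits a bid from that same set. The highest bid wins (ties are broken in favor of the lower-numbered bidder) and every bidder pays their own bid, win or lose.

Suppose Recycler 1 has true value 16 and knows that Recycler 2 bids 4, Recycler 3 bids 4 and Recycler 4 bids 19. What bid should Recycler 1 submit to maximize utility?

Bid 4: loses but pays 4, utility -4.
Bid 14: loses but pays 14, utility -14.
Bid 16: loses but pays 16, utility -16.
Bid 19: wins, pays 19, utility 16 - 19 = -3.
The best choice is 19 with utility -3.

19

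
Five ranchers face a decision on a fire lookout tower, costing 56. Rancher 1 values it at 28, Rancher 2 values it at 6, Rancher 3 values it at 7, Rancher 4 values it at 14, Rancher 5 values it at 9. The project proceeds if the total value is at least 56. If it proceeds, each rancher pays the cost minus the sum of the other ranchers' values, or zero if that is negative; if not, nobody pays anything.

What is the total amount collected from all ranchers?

27

Total value 64 ≥ cost 56, so it is built.
Rancher 1: others sum to 36; max(0, 56 - 36) = 20.
Rancher 2: others sum to 58; max(0, 56 - 58) = 0.
Rancher 3: others sum to 57; max(0, 56 - 57) = 0.
Rancher 4: others sum to 50; max(0, 56 - 50) = 6.
Rancher 5: others sum to 55; max(0, 56 - 55) = 1.
Total collected = 20 + 0 + 0 + 6 + 1 = 27.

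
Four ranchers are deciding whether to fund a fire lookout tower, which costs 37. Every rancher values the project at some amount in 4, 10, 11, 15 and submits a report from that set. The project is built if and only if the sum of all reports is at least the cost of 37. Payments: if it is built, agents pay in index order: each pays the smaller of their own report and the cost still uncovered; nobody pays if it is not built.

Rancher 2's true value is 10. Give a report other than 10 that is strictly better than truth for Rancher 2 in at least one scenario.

4

Suppose Rancher 1 reports 4, Rancher 3 reports 15 and Rancher 4 reports 15.
Report 10: project built, pays 10, utility 10 - 10 = 0.
Report 4: project built, pays 4, utility 10 - 4 = 6.
So reporting 4 beats truth here (6 > 0).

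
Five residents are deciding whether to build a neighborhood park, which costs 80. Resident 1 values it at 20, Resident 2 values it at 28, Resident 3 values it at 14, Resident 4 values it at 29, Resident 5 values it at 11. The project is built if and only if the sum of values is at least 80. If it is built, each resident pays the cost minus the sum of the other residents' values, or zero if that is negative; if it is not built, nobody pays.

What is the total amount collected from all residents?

Total value 102 ≥ cost 80, so it is built.
Resident 1: others sum to 82; max(0, 80 - 82) = 0.
Resident 2: others sum to 74; max(0, 80 - 74) = 6.
Resident 3: others sum to 88; max(0, 80 - 88) = 0.
Resident 4: others sum to 73; max(0, 80 - 73) = 7.
Resident 5: others sum to 91; max(0, 80 - 91) = 0.
Total collected = 0 + 6 + 0 + 7 + 0 = 13.

13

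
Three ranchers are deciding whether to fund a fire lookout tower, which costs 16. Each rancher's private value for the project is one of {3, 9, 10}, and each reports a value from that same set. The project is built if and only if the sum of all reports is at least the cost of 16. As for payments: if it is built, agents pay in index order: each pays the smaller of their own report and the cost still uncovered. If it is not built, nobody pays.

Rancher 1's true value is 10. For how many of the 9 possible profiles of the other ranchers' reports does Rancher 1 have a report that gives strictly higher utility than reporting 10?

Others report (3, 9): truth gives 0; report 9 gives 1 > 0. Violating.
Others report (3, 10): truth gives 0; report 3 gives 7 > 0. Violating.
Others report (9, 3): truth gives 0; report 9 gives 1 > 0. Violating.
Others report (9, 9): truth gives 0; report 3 gives 7 > 0. Violating.
Others report (3, 3): truth gives 0; no alternative beats it.
(Checking all 9 profiles: 8 have a profitable deviation, 1 does not.)

8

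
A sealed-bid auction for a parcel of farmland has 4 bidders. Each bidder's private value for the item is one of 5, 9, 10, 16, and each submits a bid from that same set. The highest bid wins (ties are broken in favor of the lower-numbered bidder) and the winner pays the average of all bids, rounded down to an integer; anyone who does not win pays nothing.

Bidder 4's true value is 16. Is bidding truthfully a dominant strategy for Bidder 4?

Consider the case where Bidder 1 bids 5, Bidder 2 bids 5 and Bidder 3 bids 5.
Truthful bid 16: wins, pays 7, utility 16 - 7 = 9.
Bid 9 instead: wins, pays 6, utility 16 - 6 = 10.
Since 10 > 9, bidding 9 is strictly better here, so truthful bidding is not dominant.

No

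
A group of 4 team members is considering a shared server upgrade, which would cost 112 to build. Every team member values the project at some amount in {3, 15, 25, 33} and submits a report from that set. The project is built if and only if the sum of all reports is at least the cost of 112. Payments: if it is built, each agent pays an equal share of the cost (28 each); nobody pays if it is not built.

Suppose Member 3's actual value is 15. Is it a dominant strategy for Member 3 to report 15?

Consider the case where Member 1 reports 33, Member 2 reports 33 and Member 4 reports 33.
Truthful report 15: project built, pays 28, utility 15 - 28 = -13.
Report 3 instead: project not built, utility 0.
Since 0 > -13, reporting 3 is strictly better here, so truthful reporting is not dominant.

No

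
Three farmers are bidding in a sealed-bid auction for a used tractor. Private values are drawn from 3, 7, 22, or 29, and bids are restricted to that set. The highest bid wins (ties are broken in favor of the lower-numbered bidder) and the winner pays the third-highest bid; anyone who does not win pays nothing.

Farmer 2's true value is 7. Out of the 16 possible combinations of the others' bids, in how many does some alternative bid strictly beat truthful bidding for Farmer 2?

4

Others bid (3, 22): truth gives 0; bid 22 gives 4 > 0. Violating.
Others bid (3, 29): truth gives 0; bid 29 gives 4 > 0. Violating.
Others bid (7, 3): truth gives 0; bid 22 gives 4 > 0. Violating.
Others bid (22, 3): truth gives 0; bid 29 gives 4 > 0. Violating.
Others bid (3, 3): truth gives 4; no alternative beats it.
Others bid (3, 7): truth gives 4; no alternative beats it.
(Checking all 16 profiles: 4 have a profitable deviation, 12 do not.)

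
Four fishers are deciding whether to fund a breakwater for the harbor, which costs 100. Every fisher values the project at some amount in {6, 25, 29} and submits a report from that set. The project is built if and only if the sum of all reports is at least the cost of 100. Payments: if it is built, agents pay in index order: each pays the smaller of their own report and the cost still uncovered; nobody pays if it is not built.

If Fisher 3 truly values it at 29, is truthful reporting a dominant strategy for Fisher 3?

No

Consider the case where Fisher 1 reports 25, Fisher 2 reports 25 and Fisher 4 reports 25.
Truthful report 29: project built, pays 29, utility 29 - 29 = 0.
Report 25 instead: project built, pays 25, utility 29 - 25 = 4.
Since 4 > 0, reporting 25 is strictly better here, so truthful reporting is not dominant.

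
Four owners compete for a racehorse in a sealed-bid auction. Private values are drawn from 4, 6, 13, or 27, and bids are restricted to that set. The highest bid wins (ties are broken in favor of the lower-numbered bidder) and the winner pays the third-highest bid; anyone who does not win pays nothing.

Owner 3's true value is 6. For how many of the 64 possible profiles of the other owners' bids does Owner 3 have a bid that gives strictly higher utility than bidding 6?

6

Others bid (4, 4, 13): truth gives 0; bid 13 gives 2 > 0. Violating.
Others bid (4, 4, 27): truth gives 0; bid 27 gives 2 > 0. Violating.
Others bid (4, 6, 4): truth gives 0; bid 13 gives 2 > 0. Violating.
Others bid (4, 13, 4): truth gives 0; bid 27 gives 2 > 0. Violating.
Others bid (4, 4, 4): truth gives 2; no alternative beats it.
Others bid (4, 4, 6): truth gives 2; no alternative beats it.
(Checking all 64 profiles: 6 have a profitable deviation, 58 do not.)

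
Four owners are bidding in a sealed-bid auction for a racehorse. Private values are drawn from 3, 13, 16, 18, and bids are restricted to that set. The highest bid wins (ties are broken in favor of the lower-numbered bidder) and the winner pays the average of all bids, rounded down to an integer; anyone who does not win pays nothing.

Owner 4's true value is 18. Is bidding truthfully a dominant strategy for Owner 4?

Consider the case where Owner 1 bids 3, Owner 2 bids 3 and Owner 3 bids 3.
Truthful bid 18: wins, pays 6, utility 18 - 6 = 12.
Bid 13 instead: wins, pays 5, utility 18 - 5 = 13.
Since 13 > 12, bidding 13 is strictly better here, so truthful bidding is not dominant.

No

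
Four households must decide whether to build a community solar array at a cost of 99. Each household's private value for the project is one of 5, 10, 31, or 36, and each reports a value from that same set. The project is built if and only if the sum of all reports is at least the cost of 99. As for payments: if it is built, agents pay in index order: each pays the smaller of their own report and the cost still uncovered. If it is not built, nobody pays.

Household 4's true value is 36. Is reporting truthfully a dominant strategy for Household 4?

Yes

Check each profile of the others' reports and compare truth against every alternative report.
Others report (5, 31, 31): truth gives 4, best alternative gives 0.
Others report (31, 5, 31): truth gives 4, best alternative gives 0.
Others report (31, 31, 5): truth gives 4, best alternative gives 0.
Others report (31, 36, 36): truth gives 36, best alternative gives 36.
Others report (36, 31, 36): truth gives 36, best alternative gives 36.
Others report (36, 36, 31): truth gives 36, best alternative gives 36.
(Remaining 58 profiles checked similarly; truth is weakly best in each.)
In every case the truthful report is at least as good as any alternative, so it is a dominant strategy.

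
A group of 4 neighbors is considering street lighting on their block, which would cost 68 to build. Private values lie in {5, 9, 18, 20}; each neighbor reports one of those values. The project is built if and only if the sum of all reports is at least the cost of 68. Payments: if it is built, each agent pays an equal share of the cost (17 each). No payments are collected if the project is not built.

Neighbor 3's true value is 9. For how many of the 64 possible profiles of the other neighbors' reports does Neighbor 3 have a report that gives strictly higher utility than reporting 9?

1

Others report (20, 20, 20): truth gives -8; report 5 gives 0 > -8. Violating.
Others report (5, 5, 5): truth gives 0; no alternative beats it.
Others report (5, 5, 9): truth gives 0; no alternative beats it.
(Checking all 64 profiles: 1 has a profitable deviation, 63 do not.)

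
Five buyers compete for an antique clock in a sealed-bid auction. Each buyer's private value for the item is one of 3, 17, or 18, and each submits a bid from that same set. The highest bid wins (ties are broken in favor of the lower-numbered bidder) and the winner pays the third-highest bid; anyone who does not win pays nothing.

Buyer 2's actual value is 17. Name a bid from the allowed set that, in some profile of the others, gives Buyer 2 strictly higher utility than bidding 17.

Suppose Buyer 1 bids 3, Buyer 3 bids 3, Buyer 4 bids 3 and Buyer 5 bids 18.
Bid 17: loses, pays 0, utility 0.
Bid 18: wins, pays 3, utility 17 - 3 = 14.
So bidding 18 beats truth here (14 > 0).

18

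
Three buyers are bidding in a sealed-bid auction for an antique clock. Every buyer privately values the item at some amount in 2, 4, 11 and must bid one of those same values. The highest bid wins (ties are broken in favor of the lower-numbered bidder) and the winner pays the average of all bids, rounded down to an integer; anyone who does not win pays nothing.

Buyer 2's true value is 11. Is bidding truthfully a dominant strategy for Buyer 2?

No

Consider the case where Buyer 1 bids 2 and Buyer 3 bids 2.
Truthful bid 11: wins, pays 5, utility 11 - 5 = 6.
Bid 4 instead: wins, pays 2, utility 11 - 2 = 9.
Since 9 > 6, bidding 4 is strictly better here, so truthful bidding is not dominant.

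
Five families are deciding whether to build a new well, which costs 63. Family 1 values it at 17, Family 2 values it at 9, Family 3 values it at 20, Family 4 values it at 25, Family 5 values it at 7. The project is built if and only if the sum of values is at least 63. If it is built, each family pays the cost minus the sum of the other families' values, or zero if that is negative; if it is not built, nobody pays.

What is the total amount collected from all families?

17

Total value 78 ≥ cost 63, so it is built.
Family 1: others sum to 61; max(0, 63 - 61) = 2.
Family 2: others sum to 69; max(0, 63 - 69) = 0.
Family 3: others sum to 58; max(0, 63 - 58) = 5.
Family 4: others sum to 53; max(0, 63 - 53) = 10.
Family 5: others sum to 71; max(0, 63 - 71) = 0.
Total collected = 2 + 0 + 5 + 10 + 0 = 17.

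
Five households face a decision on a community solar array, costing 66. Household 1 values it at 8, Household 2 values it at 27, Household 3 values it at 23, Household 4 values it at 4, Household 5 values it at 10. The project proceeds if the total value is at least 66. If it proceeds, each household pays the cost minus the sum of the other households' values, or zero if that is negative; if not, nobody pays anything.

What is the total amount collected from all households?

44

Total value 72 ≥ cost 66, so it is built.
Household 1: others sum to 64; max(0, 66 - 64) = 2.
Household 2: others sum to 45; max(0, 66 - 45) = 21.
Household 3: others sum to 49; max(0, 66 - 49) = 17.
Household 4: others sum to 68; max(0, 66 - 68) = 0.
Household 5: others sum to 62; max(0, 66 - 62) = 4.
Total collected = 2 + 21 + 17 + 0 + 4 = 44.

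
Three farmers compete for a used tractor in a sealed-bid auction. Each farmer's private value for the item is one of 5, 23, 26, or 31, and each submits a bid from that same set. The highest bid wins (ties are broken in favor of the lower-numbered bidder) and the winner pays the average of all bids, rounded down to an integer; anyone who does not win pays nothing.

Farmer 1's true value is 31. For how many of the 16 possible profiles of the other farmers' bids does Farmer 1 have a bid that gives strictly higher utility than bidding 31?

9

Others bid (5, 5): truth gives 18; bid 5 gives 26 > 18. Violating.
Others bid (5, 23): truth gives 12; bid 23 gives 14 > 12. Violating.
Others bid (5, 26): truth gives 11; bid 26 gives 12 > 11. Violating.
Others bid (23, 5): truth gives 12; bid 23 gives 14 > 12. Violating.
Others bid (5, 31): truth gives 9; no alternative beats it.
Others bid (23, 31): truth gives 3; no alternative beats it.
(Checking all 16 profiles: 9 have a profitable deviation, 7 do not.)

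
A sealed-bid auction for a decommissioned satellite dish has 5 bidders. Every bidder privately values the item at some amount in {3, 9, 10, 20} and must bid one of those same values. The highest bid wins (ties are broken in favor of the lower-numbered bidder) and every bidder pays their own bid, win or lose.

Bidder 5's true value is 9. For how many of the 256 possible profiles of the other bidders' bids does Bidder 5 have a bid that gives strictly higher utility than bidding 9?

255

Others bid (3, 3, 3, 9): truth gives -9; bid 10 gives -1 > -9. Violating.
Others bid (3, 3, 3, 10): truth gives -9; bid 3 gives -3 > -9. Violating.
Others bid (3, 3, 3, 20): truth gives -9; bid 3 gives -3 > -9. Violating.
Others bid (3, 3, 9, 3): truth gives -9; bid 10 gives -1 > -9. Violating.
Others bid (3, 3, 3, 3): truth gives 0; no alternative beats it.
(Checking all 256 profiles: 255 have a profitable deviation, 1 does not.)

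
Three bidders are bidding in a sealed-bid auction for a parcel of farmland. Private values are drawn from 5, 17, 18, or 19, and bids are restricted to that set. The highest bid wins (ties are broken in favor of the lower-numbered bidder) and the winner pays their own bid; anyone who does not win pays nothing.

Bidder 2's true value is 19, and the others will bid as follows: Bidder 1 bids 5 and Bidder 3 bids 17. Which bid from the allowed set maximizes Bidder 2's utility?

Bid 5: loses, pays 0, utility 0.
Bid 17: wins, pays 17, utility 19 - 17 = 2.
Bid 18: wins, pays 18, utility 19 - 18 = 1.
Bid 19: wins, pays 19, utility 19 - 19 = 0.
The best choice is 17 with utility 2.

17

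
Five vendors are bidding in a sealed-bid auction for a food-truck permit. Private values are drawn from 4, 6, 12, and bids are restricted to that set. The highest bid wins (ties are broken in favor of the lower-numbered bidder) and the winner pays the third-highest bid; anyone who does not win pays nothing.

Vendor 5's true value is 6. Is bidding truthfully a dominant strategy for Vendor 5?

Consider the case where Vendor 1 bids 4, Vendor 2 bids 4, Vendor 3 bids 4 and Vendor 4 bids 6.
Truthful bid 6: loses, pays 0, utility 0.
Bid 12 instead: wins, pays 4, utility 6 - 4 = 2.
Since 2 > 0, bidding 12 is strictly better here, so truthful bidding is not dominant.

No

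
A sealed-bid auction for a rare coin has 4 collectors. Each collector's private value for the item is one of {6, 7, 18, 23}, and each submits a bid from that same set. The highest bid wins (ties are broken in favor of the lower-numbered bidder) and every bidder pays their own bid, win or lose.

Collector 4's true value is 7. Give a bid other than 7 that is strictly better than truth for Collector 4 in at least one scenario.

6

Suppose Collector 1 bids 6, Collector 2 bids 6 and Collector 3 bids 7.
Bid 7: loses but pays 7, utility -7.
Bid 6: loses but pays 6, utility -6.
So bidding 6 beats truth here (-6 > -7).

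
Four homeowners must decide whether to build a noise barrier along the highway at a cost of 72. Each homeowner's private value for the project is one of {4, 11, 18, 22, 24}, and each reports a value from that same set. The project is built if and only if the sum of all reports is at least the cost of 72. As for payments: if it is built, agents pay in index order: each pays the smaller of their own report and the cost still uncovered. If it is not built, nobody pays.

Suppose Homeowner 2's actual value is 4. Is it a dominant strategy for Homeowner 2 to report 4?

Check each profile of the others' reports and compare truth against every alternative report.
Others report (18, 22, 22): truth gives 0, best alternative gives -7.
Others report (18, 22, 24): truth gives 0, best alternative gives -7.
Others report (18, 24, 22): truth gives 0, best alternative gives -7.
Others report (18, 24, 24): truth gives 0, best alternative gives -7.
Others report (22, 18, 22): truth gives 0, best alternative gives -7.
Others report (22, 18, 24): truth gives 0, best alternative gives -7.
(Remaining 119 profiles checked similarly; truth is weakly best in each.)
In every case the truthful report is at least as good as any alternative, so it is a dominant strategy.

Yes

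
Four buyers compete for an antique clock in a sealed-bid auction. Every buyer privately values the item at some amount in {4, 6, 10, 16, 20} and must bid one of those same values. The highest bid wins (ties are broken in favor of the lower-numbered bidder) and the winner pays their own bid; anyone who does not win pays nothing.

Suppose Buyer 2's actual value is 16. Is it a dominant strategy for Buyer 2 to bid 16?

No

Consider the case where Buyer 1 bids 4, Buyer 3 bids 4 and Buyer 4 bids 4.
Truthful bid 16: wins, pays 16, utility 16 - 16 = 0.
Bid 6 instead: wins, pays 6, utility 16 - 6 = 10.
Since 10 > 0, bidding 6 is strictly better here, so truthful bidding is not dominant.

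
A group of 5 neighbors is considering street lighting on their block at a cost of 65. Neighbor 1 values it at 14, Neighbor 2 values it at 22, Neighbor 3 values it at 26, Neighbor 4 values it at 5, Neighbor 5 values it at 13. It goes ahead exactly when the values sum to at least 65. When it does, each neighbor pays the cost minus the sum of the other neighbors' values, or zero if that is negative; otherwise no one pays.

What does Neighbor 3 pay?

Total value 80 ≥ cost 65, so the project is built.
The other neighbors' values sum to 54.
Cost minus that sum is 65 - 54 = 11.

11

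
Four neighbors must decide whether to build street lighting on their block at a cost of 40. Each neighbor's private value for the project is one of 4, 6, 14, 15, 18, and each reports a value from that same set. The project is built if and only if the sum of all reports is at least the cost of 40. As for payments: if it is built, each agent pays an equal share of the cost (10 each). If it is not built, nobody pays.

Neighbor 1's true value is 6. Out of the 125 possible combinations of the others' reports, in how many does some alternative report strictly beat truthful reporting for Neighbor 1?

12

Others report (4, 15, 15): truth gives -4; report 4 gives 0 > -4. Violating.
Others report (6, 14, 14): truth gives -4; report 4 gives 0 > -4. Violating.
Others report (6, 14, 15): truth gives -4; report 4 gives 0 > -4. Violating.
Others report (6, 15, 14): truth gives -4; report 4 gives 0 > -4. Violating.
Others report (4, 4, 4): truth gives 0; no alternative beats it.
Others report (4, 4, 6): truth gives 0; no alternative beats it.
(Checking all 125 profiles: 12 have a profitable deviation, 113 do not.)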